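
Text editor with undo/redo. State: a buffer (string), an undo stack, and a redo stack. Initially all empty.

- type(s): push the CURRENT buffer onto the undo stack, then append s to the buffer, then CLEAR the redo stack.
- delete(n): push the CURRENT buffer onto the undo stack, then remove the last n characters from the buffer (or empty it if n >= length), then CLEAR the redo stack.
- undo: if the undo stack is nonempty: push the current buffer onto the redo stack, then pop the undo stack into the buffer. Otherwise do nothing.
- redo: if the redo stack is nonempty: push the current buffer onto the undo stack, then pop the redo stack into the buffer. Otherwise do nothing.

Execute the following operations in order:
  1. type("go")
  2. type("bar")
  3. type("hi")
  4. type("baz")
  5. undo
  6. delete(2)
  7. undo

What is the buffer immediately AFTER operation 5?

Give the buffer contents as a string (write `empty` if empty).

After op 1 (type): buf='go' undo_depth=1 redo_depth=0
After op 2 (type): buf='gobar' undo_depth=2 redo_depth=0
After op 3 (type): buf='gobarhi' undo_depth=3 redo_depth=0
After op 4 (type): buf='gobarhibaz' undo_depth=4 redo_depth=0
After op 5 (undo): buf='gobarhi' undo_depth=3 redo_depth=1

Answer: gobarhi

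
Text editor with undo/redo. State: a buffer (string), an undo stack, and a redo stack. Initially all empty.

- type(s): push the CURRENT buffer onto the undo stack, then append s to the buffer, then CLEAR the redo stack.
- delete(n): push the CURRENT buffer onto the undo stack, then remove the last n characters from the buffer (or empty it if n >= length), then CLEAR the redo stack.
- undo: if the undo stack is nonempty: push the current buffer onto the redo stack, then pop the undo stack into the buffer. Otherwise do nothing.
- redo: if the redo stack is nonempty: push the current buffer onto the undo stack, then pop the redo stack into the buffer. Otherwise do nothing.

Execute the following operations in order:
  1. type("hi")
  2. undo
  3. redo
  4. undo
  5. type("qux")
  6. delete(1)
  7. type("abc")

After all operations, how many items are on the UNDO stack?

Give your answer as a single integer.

Answer: 3

Derivation:
After op 1 (type): buf='hi' undo_depth=1 redo_depth=0
After op 2 (undo): buf='(empty)' undo_depth=0 redo_depth=1
After op 3 (redo): buf='hi' undo_depth=1 redo_depth=0
After op 4 (undo): buf='(empty)' undo_depth=0 redo_depth=1
After op 5 (type): buf='qux' undo_depth=1 redo_depth=0
After op 6 (delete): buf='qu' undo_depth=2 redo_depth=0
After op 7 (type): buf='quabc' undo_depth=3 redo_depth=0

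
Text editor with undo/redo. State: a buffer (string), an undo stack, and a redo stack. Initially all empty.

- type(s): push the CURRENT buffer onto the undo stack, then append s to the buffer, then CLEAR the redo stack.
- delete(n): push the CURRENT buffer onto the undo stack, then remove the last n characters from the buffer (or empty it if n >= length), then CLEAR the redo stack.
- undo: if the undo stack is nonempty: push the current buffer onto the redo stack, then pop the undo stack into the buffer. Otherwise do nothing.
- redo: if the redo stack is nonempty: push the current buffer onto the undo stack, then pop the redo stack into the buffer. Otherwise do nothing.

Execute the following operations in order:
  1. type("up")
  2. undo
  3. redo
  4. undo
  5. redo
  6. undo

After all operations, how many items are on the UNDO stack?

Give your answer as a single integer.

After op 1 (type): buf='up' undo_depth=1 redo_depth=0
After op 2 (undo): buf='(empty)' undo_depth=0 redo_depth=1
After op 3 (redo): buf='up' undo_depth=1 redo_depth=0
After op 4 (undo): buf='(empty)' undo_depth=0 redo_depth=1
After op 5 (redo): buf='up' undo_depth=1 redo_depth=0
After op 6 (undo): buf='(empty)' undo_depth=0 redo_depth=1

Answer: 0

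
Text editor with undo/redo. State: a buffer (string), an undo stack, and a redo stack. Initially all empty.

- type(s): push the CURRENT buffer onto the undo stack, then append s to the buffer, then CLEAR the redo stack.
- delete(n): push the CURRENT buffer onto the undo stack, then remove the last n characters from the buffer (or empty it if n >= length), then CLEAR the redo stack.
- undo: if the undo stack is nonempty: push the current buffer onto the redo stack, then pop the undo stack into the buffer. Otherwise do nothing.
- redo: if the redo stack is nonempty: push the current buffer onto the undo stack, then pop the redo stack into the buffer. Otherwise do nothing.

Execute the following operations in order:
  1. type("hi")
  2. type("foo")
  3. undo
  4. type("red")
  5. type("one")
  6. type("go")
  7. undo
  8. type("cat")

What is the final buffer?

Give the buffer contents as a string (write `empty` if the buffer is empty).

After op 1 (type): buf='hi' undo_depth=1 redo_depth=0
After op 2 (type): buf='hifoo' undo_depth=2 redo_depth=0
After op 3 (undo): buf='hi' undo_depth=1 redo_depth=1
After op 4 (type): buf='hired' undo_depth=2 redo_depth=0
After op 5 (type): buf='hiredone' undo_depth=3 redo_depth=0
After op 6 (type): buf='hiredonego' undo_depth=4 redo_depth=0
After op 7 (undo): buf='hiredone' undo_depth=3 redo_depth=1
After op 8 (type): buf='hiredonecat' undo_depth=4 redo_depth=0

Answer: hiredonecat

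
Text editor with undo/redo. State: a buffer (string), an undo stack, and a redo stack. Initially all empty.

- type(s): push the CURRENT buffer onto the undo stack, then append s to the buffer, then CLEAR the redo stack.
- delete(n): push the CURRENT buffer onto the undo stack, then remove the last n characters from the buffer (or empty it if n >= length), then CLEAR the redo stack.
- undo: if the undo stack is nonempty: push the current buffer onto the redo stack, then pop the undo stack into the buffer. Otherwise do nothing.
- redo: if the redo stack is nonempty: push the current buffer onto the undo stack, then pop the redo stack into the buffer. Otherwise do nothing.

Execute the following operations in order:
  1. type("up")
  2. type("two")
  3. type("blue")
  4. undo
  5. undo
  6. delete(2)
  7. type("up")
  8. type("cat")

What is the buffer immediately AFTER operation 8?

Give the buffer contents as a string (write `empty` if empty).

Answer: upcat

Derivation:
After op 1 (type): buf='up' undo_depth=1 redo_depth=0
After op 2 (type): buf='uptwo' undo_depth=2 redo_depth=0
After op 3 (type): buf='uptwoblue' undo_depth=3 redo_depth=0
After op 4 (undo): buf='uptwo' undo_depth=2 redo_depth=1
After op 5 (undo): buf='up' undo_depth=1 redo_depth=2
After op 6 (delete): buf='(empty)' undo_depth=2 redo_depth=0
After op 7 (type): buf='up' undo_depth=3 redo_depth=0
After op 8 (type): buf='upcat' undo_depth=4 redo_depth=0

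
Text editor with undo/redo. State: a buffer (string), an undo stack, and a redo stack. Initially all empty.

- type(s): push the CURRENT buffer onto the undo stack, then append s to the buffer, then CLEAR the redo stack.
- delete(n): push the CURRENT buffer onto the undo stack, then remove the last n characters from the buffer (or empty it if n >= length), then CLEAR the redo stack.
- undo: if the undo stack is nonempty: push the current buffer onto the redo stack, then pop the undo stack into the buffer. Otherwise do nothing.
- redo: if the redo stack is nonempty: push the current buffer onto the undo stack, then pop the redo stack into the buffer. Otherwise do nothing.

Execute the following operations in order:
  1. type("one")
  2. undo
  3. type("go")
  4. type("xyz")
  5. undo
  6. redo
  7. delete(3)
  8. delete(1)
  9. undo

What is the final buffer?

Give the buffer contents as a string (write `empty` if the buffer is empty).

After op 1 (type): buf='one' undo_depth=1 redo_depth=0
After op 2 (undo): buf='(empty)' undo_depth=0 redo_depth=1
After op 3 (type): buf='go' undo_depth=1 redo_depth=0
After op 4 (type): buf='goxyz' undo_depth=2 redo_depth=0
After op 5 (undo): buf='go' undo_depth=1 redo_depth=1
After op 6 (redo): buf='goxyz' undo_depth=2 redo_depth=0
After op 7 (delete): buf='go' undo_depth=3 redo_depth=0
After op 8 (delete): buf='g' undo_depth=4 redo_depth=0
After op 9 (undo): buf='go' undo_depth=3 redo_depth=1

Answer: go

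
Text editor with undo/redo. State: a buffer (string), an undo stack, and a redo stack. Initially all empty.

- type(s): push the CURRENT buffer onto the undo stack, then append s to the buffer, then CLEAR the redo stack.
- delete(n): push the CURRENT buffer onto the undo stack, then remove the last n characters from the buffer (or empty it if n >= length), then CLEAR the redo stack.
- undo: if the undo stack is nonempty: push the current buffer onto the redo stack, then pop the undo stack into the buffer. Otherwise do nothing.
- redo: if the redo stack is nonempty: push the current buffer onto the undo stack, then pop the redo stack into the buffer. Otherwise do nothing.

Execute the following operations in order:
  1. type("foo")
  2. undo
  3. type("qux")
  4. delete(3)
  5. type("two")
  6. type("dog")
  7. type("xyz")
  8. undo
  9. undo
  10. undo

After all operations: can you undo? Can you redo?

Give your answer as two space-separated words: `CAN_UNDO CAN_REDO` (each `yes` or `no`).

After op 1 (type): buf='foo' undo_depth=1 redo_depth=0
After op 2 (undo): buf='(empty)' undo_depth=0 redo_depth=1
After op 3 (type): buf='qux' undo_depth=1 redo_depth=0
After op 4 (delete): buf='(empty)' undo_depth=2 redo_depth=0
After op 5 (type): buf='two' undo_depth=3 redo_depth=0
After op 6 (type): buf='twodog' undo_depth=4 redo_depth=0
After op 7 (type): buf='twodogxyz' undo_depth=5 redo_depth=0
After op 8 (undo): buf='twodog' undo_depth=4 redo_depth=1
After op 9 (undo): buf='two' undo_depth=3 redo_depth=2
After op 10 (undo): buf='(empty)' undo_depth=2 redo_depth=3

Answer: yes yes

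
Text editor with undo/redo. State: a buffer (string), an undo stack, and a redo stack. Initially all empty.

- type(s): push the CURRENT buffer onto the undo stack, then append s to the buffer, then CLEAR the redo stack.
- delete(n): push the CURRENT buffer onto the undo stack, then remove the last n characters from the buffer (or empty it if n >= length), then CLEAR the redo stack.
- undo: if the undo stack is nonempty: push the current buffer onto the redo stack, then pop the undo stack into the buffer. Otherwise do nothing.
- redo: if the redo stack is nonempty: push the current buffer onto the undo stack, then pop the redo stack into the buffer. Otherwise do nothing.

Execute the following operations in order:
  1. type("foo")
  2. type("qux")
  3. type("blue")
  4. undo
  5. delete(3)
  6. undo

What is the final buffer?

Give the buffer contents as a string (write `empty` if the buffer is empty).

After op 1 (type): buf='foo' undo_depth=1 redo_depth=0
After op 2 (type): buf='fooqux' undo_depth=2 redo_depth=0
After op 3 (type): buf='fooquxblue' undo_depth=3 redo_depth=0
After op 4 (undo): buf='fooqux' undo_depth=2 redo_depth=1
After op 5 (delete): buf='foo' undo_depth=3 redo_depth=0
After op 6 (undo): buf='fooqux' undo_depth=2 redo_depth=1

Answer: fooqux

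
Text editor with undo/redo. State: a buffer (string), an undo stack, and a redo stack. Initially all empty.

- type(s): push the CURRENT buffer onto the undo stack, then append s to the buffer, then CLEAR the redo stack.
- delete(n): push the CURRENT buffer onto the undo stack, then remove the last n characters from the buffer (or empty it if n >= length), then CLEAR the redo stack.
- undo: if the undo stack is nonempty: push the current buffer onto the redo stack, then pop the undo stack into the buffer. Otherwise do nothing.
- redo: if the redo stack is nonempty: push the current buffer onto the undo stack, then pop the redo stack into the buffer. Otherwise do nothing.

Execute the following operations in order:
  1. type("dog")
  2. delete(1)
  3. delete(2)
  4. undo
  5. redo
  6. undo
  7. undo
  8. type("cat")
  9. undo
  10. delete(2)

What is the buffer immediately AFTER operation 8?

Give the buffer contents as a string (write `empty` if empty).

Answer: dogcat

Derivation:
After op 1 (type): buf='dog' undo_depth=1 redo_depth=0
After op 2 (delete): buf='do' undo_depth=2 redo_depth=0
After op 3 (delete): buf='(empty)' undo_depth=3 redo_depth=0
After op 4 (undo): buf='do' undo_depth=2 redo_depth=1
After op 5 (redo): buf='(empty)' undo_depth=3 redo_depth=0
After op 6 (undo): buf='do' undo_depth=2 redo_depth=1
After op 7 (undo): buf='dog' undo_depth=1 redo_depth=2
After op 8 (type): buf='dogcat' undo_depth=2 redo_depth=0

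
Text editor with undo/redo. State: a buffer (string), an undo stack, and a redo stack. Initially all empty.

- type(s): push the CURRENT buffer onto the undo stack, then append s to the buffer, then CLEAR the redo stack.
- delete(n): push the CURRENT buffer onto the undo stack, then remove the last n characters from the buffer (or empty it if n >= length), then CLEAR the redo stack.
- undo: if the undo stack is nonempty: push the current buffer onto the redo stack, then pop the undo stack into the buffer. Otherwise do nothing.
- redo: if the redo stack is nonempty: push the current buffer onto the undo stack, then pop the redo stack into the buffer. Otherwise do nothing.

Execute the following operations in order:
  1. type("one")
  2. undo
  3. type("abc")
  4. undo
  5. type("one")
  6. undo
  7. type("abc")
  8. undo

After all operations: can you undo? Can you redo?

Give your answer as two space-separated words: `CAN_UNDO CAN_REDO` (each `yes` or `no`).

Answer: no yes

Derivation:
After op 1 (type): buf='one' undo_depth=1 redo_depth=0
After op 2 (undo): buf='(empty)' undo_depth=0 redo_depth=1
After op 3 (type): buf='abc' undo_depth=1 redo_depth=0
After op 4 (undo): buf='(empty)' undo_depth=0 redo_depth=1
After op 5 (type): buf='one' undo_depth=1 redo_depth=0
After op 6 (undo): buf='(empty)' undo_depth=0 redo_depth=1
After op 7 (type): buf='abc' undo_depth=1 redo_depth=0
After op 8 (undo): buf='(empty)' undo_depth=0 redo_depth=1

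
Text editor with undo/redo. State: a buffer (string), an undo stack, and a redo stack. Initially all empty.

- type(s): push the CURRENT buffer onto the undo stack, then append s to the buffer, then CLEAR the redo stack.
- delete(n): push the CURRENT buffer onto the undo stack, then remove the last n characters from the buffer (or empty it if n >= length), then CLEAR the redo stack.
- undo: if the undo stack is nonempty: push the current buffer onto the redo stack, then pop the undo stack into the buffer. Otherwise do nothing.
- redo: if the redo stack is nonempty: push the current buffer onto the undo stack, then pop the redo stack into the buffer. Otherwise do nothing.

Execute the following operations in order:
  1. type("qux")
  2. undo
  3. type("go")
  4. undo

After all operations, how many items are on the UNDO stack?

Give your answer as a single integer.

After op 1 (type): buf='qux' undo_depth=1 redo_depth=0
After op 2 (undo): buf='(empty)' undo_depth=0 redo_depth=1
After op 3 (type): buf='go' undo_depth=1 redo_depth=0
After op 4 (undo): buf='(empty)' undo_depth=0 redo_depth=1

Answer: 0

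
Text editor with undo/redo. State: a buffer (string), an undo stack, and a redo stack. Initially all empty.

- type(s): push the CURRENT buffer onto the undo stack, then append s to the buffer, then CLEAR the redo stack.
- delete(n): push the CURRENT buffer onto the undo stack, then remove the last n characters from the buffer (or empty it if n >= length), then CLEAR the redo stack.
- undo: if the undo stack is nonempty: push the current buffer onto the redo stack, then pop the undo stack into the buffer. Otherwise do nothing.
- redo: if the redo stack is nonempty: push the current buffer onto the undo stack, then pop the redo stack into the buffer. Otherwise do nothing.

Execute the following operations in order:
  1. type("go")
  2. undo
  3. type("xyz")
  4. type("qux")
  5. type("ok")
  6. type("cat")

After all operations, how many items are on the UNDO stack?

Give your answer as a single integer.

After op 1 (type): buf='go' undo_depth=1 redo_depth=0
After op 2 (undo): buf='(empty)' undo_depth=0 redo_depth=1
After op 3 (type): buf='xyz' undo_depth=1 redo_depth=0
After op 4 (type): buf='xyzqux' undo_depth=2 redo_depth=0
After op 5 (type): buf='xyzquxok' undo_depth=3 redo_depth=0
After op 6 (type): buf='xyzquxokcat' undo_depth=4 redo_depth=0

Answer: 4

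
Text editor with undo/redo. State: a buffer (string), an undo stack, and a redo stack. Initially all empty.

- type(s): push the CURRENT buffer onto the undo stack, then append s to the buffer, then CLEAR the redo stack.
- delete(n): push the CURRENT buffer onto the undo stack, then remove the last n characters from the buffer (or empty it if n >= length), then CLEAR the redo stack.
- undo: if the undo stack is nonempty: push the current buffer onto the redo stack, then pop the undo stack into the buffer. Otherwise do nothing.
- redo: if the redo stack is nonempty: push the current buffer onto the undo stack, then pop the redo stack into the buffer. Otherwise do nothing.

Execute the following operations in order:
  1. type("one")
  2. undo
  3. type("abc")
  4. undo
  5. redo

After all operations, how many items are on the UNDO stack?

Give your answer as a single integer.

Answer: 1

Derivation:
After op 1 (type): buf='one' undo_depth=1 redo_depth=0
After op 2 (undo): buf='(empty)' undo_depth=0 redo_depth=1
After op 3 (type): buf='abc' undo_depth=1 redo_depth=0
After op 4 (undo): buf='(empty)' undo_depth=0 redo_depth=1
After op 5 (redo): buf='abc' undo_depth=1 redo_depth=0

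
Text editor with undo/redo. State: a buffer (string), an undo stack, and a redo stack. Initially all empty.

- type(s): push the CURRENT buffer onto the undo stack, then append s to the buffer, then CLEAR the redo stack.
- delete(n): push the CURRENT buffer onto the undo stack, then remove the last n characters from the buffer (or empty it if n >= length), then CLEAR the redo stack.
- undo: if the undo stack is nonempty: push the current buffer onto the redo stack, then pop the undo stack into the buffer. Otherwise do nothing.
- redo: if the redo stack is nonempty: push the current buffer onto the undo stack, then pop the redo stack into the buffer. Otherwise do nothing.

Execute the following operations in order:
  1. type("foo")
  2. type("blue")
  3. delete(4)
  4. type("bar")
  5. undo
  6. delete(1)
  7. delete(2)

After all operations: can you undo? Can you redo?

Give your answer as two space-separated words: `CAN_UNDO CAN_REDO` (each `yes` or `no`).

After op 1 (type): buf='foo' undo_depth=1 redo_depth=0
After op 2 (type): buf='fooblue' undo_depth=2 redo_depth=0
After op 3 (delete): buf='foo' undo_depth=3 redo_depth=0
After op 4 (type): buf='foobar' undo_depth=4 redo_depth=0
After op 5 (undo): buf='foo' undo_depth=3 redo_depth=1
After op 6 (delete): buf='fo' undo_depth=4 redo_depth=0
After op 7 (delete): buf='(empty)' undo_depth=5 redo_depth=0

Answer: yes no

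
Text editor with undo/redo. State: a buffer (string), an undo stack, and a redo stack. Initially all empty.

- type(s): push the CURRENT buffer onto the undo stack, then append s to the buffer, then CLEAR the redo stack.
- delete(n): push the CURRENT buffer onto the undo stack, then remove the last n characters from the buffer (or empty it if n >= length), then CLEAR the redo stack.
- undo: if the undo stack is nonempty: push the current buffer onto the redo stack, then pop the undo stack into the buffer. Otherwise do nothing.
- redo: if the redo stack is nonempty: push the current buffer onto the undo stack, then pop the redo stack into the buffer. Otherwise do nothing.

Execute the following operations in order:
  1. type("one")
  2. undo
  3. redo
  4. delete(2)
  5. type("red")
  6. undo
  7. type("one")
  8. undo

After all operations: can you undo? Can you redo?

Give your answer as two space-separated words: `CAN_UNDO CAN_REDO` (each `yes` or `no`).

Answer: yes yes

Derivation:
After op 1 (type): buf='one' undo_depth=1 redo_depth=0
After op 2 (undo): buf='(empty)' undo_depth=0 redo_depth=1
After op 3 (redo): buf='one' undo_depth=1 redo_depth=0
After op 4 (delete): buf='o' undo_depth=2 redo_depth=0
After op 5 (type): buf='ored' undo_depth=3 redo_depth=0
After op 6 (undo): buf='o' undo_depth=2 redo_depth=1
After op 7 (type): buf='oone' undo_depth=3 redo_depth=0
After op 8 (undo): buf='o' undo_depth=2 redo_depth=1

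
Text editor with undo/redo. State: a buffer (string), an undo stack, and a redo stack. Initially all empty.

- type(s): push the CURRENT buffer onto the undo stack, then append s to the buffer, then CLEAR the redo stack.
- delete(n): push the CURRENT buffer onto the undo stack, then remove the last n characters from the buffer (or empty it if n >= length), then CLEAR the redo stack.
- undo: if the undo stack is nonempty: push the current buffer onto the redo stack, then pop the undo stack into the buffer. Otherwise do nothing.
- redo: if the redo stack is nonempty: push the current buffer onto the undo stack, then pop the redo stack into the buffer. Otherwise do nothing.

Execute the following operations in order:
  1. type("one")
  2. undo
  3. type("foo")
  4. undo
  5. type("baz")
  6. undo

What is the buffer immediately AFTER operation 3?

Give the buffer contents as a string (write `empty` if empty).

After op 1 (type): buf='one' undo_depth=1 redo_depth=0
After op 2 (undo): buf='(empty)' undo_depth=0 redo_depth=1
After op 3 (type): buf='foo' undo_depth=1 redo_depth=0

Answer: foo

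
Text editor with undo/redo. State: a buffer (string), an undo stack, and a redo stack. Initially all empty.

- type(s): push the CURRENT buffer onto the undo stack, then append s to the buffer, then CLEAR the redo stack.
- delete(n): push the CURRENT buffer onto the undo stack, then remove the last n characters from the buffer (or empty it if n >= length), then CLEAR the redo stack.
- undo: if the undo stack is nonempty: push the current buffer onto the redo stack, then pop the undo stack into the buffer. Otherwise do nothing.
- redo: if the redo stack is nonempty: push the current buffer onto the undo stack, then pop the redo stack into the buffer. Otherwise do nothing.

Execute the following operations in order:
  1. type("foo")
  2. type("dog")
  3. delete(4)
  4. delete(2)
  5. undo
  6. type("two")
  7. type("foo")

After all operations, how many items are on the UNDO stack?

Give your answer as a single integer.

Answer: 5

Derivation:
After op 1 (type): buf='foo' undo_depth=1 redo_depth=0
After op 2 (type): buf='foodog' undo_depth=2 redo_depth=0
After op 3 (delete): buf='fo' undo_depth=3 redo_depth=0
After op 4 (delete): buf='(empty)' undo_depth=4 redo_depth=0
After op 5 (undo): buf='fo' undo_depth=3 redo_depth=1
After op 6 (type): buf='fotwo' undo_depth=4 redo_depth=0
After op 7 (type): buf='fotwofoo' undo_depth=5 redo_depth=0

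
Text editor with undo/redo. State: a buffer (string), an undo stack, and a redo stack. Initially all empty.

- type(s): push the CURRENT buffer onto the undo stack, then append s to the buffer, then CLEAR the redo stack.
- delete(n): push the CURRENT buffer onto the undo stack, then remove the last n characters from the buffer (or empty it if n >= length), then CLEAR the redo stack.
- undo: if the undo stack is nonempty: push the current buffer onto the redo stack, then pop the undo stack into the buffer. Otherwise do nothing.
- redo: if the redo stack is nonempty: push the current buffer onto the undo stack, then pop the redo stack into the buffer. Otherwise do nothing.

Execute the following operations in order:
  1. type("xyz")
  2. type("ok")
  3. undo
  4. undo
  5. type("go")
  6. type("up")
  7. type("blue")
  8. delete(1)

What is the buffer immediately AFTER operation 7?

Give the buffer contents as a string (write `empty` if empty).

Answer: goupblue

Derivation:
After op 1 (type): buf='xyz' undo_depth=1 redo_depth=0
After op 2 (type): buf='xyzok' undo_depth=2 redo_depth=0
After op 3 (undo): buf='xyz' undo_depth=1 redo_depth=1
After op 4 (undo): buf='(empty)' undo_depth=0 redo_depth=2
After op 5 (type): buf='go' undo_depth=1 redo_depth=0
After op 6 (type): buf='goup' undo_depth=2 redo_depth=0
After op 7 (type): buf='goupblue' undo_depth=3 redo_depth=0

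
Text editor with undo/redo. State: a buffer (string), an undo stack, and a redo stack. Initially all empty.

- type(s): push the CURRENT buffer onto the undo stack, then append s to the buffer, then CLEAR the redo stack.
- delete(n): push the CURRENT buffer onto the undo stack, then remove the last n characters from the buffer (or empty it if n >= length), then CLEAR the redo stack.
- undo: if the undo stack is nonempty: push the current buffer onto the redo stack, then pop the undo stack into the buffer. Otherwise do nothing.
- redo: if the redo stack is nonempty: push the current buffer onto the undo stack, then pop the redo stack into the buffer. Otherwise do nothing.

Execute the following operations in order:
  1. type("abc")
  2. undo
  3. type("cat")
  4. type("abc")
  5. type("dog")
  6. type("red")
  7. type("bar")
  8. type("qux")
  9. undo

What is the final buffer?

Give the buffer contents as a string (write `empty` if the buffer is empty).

After op 1 (type): buf='abc' undo_depth=1 redo_depth=0
After op 2 (undo): buf='(empty)' undo_depth=0 redo_depth=1
After op 3 (type): buf='cat' undo_depth=1 redo_depth=0
After op 4 (type): buf='catabc' undo_depth=2 redo_depth=0
After op 5 (type): buf='catabcdog' undo_depth=3 redo_depth=0
After op 6 (type): buf='catabcdogred' undo_depth=4 redo_depth=0
After op 7 (type): buf='catabcdogredbar' undo_depth=5 redo_depth=0
After op 8 (type): buf='catabcdogredbarqux' undo_depth=6 redo_depth=0
After op 9 (undo): buf='catabcdogredbar' undo_depth=5 redo_depth=1

Answer: catabcdogredbar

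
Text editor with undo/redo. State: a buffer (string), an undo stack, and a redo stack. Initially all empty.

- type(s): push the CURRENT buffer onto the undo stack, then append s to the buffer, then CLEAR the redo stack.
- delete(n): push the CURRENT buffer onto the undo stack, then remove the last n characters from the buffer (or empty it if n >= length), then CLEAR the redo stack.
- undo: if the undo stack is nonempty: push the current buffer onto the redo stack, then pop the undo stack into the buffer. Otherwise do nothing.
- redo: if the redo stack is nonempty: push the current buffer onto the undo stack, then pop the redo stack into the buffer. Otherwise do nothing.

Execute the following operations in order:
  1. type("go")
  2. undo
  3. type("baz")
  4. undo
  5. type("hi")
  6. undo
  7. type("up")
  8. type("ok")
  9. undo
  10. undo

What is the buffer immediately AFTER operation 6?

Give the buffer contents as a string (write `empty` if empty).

Answer: empty

Derivation:
After op 1 (type): buf='go' undo_depth=1 redo_depth=0
After op 2 (undo): buf='(empty)' undo_depth=0 redo_depth=1
After op 3 (type): buf='baz' undo_depth=1 redo_depth=0
After op 4 (undo): buf='(empty)' undo_depth=0 redo_depth=1
After op 5 (type): buf='hi' undo_depth=1 redo_depth=0
After op 6 (undo): buf='(empty)' undo_depth=0 redo_depth=1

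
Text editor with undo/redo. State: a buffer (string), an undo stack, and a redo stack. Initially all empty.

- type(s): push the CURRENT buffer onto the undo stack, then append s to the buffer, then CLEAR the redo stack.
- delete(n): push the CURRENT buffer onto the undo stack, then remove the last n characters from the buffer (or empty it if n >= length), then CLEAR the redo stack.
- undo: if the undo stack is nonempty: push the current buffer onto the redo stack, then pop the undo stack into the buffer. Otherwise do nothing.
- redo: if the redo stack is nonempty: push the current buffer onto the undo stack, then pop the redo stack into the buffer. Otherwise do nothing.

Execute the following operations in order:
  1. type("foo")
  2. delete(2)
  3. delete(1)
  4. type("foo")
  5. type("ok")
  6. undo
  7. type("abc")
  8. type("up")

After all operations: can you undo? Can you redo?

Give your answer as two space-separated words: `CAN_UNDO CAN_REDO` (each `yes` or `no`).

Answer: yes no

Derivation:
After op 1 (type): buf='foo' undo_depth=1 redo_depth=0
After op 2 (delete): buf='f' undo_depth=2 redo_depth=0
After op 3 (delete): buf='(empty)' undo_depth=3 redo_depth=0
After op 4 (type): buf='foo' undo_depth=4 redo_depth=0
After op 5 (type): buf='foook' undo_depth=5 redo_depth=0
After op 6 (undo): buf='foo' undo_depth=4 redo_depth=1
After op 7 (type): buf='fooabc' undo_depth=5 redo_depth=0
After op 8 (type): buf='fooabcup' undo_depth=6 redo_depth=0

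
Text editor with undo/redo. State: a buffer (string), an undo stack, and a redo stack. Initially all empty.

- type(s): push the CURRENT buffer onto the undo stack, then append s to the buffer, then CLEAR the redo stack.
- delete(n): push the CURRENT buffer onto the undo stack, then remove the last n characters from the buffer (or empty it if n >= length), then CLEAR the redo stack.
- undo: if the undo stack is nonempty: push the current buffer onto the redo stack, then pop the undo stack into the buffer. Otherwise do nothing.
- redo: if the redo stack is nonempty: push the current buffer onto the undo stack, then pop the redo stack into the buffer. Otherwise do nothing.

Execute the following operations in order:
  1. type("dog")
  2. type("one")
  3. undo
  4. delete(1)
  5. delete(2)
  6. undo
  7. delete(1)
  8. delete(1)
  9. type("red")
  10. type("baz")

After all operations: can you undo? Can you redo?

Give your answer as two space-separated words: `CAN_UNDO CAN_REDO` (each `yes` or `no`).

After op 1 (type): buf='dog' undo_depth=1 redo_depth=0
After op 2 (type): buf='dogone' undo_depth=2 redo_depth=0
After op 3 (undo): buf='dog' undo_depth=1 redo_depth=1
After op 4 (delete): buf='do' undo_depth=2 redo_depth=0
After op 5 (delete): buf='(empty)' undo_depth=3 redo_depth=0
After op 6 (undo): buf='do' undo_depth=2 redo_depth=1
After op 7 (delete): buf='d' undo_depth=3 redo_depth=0
After op 8 (delete): buf='(empty)' undo_depth=4 redo_depth=0
After op 9 (type): buf='red' undo_depth=5 redo_depth=0
After op 10 (type): buf='redbaz' undo_depth=6 redo_depth=0

Answer: yes no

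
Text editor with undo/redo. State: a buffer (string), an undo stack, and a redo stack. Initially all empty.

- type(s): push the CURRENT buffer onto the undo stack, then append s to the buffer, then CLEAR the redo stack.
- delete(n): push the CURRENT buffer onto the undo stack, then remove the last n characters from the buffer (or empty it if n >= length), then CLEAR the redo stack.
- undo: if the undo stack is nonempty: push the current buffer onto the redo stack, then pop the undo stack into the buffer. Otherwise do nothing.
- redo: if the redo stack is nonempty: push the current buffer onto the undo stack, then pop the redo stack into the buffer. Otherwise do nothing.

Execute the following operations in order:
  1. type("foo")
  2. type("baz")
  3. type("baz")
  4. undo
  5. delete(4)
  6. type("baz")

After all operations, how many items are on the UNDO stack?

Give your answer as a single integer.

After op 1 (type): buf='foo' undo_depth=1 redo_depth=0
After op 2 (type): buf='foobaz' undo_depth=2 redo_depth=0
After op 3 (type): buf='foobazbaz' undo_depth=3 redo_depth=0
After op 4 (undo): buf='foobaz' undo_depth=2 redo_depth=1
After op 5 (delete): buf='fo' undo_depth=3 redo_depth=0
After op 6 (type): buf='fobaz' undo_depth=4 redo_depth=0

Answer: 4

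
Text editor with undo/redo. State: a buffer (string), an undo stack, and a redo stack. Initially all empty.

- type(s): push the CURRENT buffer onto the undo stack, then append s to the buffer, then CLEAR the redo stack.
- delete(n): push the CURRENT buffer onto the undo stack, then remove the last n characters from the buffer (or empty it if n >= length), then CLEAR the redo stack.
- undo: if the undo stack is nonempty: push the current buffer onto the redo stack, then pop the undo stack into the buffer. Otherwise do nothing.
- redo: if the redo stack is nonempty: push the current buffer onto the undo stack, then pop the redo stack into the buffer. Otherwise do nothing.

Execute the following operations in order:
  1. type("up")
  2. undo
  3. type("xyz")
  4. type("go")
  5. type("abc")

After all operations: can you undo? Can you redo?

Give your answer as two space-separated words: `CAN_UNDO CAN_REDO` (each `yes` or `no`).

After op 1 (type): buf='up' undo_depth=1 redo_depth=0
After op 2 (undo): buf='(empty)' undo_depth=0 redo_depth=1
After op 3 (type): buf='xyz' undo_depth=1 redo_depth=0
After op 4 (type): buf='xyzgo' undo_depth=2 redo_depth=0
After op 5 (type): buf='xyzgoabc' undo_depth=3 redo_depth=0

Answer: yes no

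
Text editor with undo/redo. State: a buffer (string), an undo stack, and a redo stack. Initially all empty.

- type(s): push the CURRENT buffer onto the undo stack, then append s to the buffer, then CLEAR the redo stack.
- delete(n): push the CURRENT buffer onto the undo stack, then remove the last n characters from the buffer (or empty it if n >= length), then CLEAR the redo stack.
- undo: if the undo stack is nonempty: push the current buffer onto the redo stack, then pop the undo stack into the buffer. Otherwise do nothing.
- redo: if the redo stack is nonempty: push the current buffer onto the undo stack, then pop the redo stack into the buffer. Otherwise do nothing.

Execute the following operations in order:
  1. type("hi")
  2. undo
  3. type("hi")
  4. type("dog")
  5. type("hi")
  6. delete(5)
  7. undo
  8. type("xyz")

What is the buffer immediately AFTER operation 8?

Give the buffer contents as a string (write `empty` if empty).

After op 1 (type): buf='hi' undo_depth=1 redo_depth=0
After op 2 (undo): buf='(empty)' undo_depth=0 redo_depth=1
After op 3 (type): buf='hi' undo_depth=1 redo_depth=0
After op 4 (type): buf='hidog' undo_depth=2 redo_depth=0
After op 5 (type): buf='hidoghi' undo_depth=3 redo_depth=0
After op 6 (delete): buf='hi' undo_depth=4 redo_depth=0
After op 7 (undo): buf='hidoghi' undo_depth=3 redo_depth=1
After op 8 (type): buf='hidoghixyz' undo_depth=4 redo_depth=0

Answer: hidoghixyz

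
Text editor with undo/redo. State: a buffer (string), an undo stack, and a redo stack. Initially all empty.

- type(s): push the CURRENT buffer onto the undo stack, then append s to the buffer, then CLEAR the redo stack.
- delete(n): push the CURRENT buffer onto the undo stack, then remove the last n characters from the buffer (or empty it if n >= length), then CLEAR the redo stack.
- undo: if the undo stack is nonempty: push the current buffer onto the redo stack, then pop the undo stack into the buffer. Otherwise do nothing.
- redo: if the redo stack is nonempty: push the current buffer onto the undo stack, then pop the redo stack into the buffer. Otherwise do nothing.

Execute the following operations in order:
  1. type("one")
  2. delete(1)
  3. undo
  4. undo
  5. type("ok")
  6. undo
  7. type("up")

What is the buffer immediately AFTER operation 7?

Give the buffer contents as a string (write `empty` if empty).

After op 1 (type): buf='one' undo_depth=1 redo_depth=0
After op 2 (delete): buf='on' undo_depth=2 redo_depth=0
After op 3 (undo): buf='one' undo_depth=1 redo_depth=1
After op 4 (undo): buf='(empty)' undo_depth=0 redo_depth=2
After op 5 (type): buf='ok' undo_depth=1 redo_depth=0
After op 6 (undo): buf='(empty)' undo_depth=0 redo_depth=1
After op 7 (type): buf='up' undo_depth=1 redo_depth=0

Answer: up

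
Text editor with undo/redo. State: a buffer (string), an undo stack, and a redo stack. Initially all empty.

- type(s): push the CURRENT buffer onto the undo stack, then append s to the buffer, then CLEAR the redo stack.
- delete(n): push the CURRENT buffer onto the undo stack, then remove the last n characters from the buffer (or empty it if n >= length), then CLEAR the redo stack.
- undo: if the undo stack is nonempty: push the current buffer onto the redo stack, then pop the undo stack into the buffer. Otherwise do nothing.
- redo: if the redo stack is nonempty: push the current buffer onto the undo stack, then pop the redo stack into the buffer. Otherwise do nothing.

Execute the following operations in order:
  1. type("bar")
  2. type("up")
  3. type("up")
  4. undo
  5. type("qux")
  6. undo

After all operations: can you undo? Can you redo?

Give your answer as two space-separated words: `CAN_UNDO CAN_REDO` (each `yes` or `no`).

Answer: yes yes

Derivation:
After op 1 (type): buf='bar' undo_depth=1 redo_depth=0
After op 2 (type): buf='barup' undo_depth=2 redo_depth=0
After op 3 (type): buf='barupup' undo_depth=3 redo_depth=0
After op 4 (undo): buf='barup' undo_depth=2 redo_depth=1
After op 5 (type): buf='barupqux' undo_depth=3 redo_depth=0
After op 6 (undo): buf='barup' undo_depth=2 redo_depth=1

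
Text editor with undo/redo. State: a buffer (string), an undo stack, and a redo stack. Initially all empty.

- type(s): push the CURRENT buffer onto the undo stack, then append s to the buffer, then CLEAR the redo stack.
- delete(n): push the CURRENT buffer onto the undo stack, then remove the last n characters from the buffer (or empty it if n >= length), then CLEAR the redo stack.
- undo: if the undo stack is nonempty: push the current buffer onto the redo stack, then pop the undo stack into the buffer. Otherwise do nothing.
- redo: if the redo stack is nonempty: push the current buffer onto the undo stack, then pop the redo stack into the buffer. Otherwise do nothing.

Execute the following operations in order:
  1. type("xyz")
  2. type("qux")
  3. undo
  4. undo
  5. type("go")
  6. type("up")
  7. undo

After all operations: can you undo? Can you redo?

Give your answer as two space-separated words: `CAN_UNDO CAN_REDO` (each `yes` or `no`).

Answer: yes yes

Derivation:
After op 1 (type): buf='xyz' undo_depth=1 redo_depth=0
After op 2 (type): buf='xyzqux' undo_depth=2 redo_depth=0
After op 3 (undo): buf='xyz' undo_depth=1 redo_depth=1
After op 4 (undo): buf='(empty)' undo_depth=0 redo_depth=2
After op 5 (type): buf='go' undo_depth=1 redo_depth=0
After op 6 (type): buf='goup' undo_depth=2 redo_depth=0
After op 7 (undo): buf='go' undo_depth=1 redo_depth=1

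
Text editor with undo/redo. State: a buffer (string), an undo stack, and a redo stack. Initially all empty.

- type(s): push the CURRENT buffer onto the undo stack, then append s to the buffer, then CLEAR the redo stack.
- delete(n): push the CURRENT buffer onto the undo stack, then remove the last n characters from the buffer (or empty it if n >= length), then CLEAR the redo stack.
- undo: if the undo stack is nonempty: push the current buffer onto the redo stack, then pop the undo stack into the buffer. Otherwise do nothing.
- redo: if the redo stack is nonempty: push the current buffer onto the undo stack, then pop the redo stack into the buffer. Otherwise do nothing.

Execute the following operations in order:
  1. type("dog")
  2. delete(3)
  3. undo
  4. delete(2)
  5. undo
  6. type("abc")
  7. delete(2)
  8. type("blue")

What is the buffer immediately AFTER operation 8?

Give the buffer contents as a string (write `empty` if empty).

After op 1 (type): buf='dog' undo_depth=1 redo_depth=0
After op 2 (delete): buf='(empty)' undo_depth=2 redo_depth=0
After op 3 (undo): buf='dog' undo_depth=1 redo_depth=1
After op 4 (delete): buf='d' undo_depth=2 redo_depth=0
After op 5 (undo): buf='dog' undo_depth=1 redo_depth=1
After op 6 (type): buf='dogabc' undo_depth=2 redo_depth=0
After op 7 (delete): buf='doga' undo_depth=3 redo_depth=0
After op 8 (type): buf='dogablue' undo_depth=4 redo_depth=0

Answer: dogablue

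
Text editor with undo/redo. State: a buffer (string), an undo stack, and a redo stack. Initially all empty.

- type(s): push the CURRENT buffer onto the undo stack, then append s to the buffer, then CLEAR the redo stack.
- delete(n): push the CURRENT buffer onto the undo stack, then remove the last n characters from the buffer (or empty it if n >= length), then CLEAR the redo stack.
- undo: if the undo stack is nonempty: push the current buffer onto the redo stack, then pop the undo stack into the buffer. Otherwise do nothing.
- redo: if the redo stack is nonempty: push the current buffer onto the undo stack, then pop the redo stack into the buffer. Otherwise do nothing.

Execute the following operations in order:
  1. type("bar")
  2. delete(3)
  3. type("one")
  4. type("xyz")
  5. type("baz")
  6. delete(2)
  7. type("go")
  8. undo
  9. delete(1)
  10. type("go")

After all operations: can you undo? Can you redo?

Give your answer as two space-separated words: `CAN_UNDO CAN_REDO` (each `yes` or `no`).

Answer: yes no

Derivation:
After op 1 (type): buf='bar' undo_depth=1 redo_depth=0
After op 2 (delete): buf='(empty)' undo_depth=2 redo_depth=0
After op 3 (type): buf='one' undo_depth=3 redo_depth=0
After op 4 (type): buf='onexyz' undo_depth=4 redo_depth=0
After op 5 (type): buf='onexyzbaz' undo_depth=5 redo_depth=0
After op 6 (delete): buf='onexyzb' undo_depth=6 redo_depth=0
After op 7 (type): buf='onexyzbgo' undo_depth=7 redo_depth=0
After op 8 (undo): buf='onexyzb' undo_depth=6 redo_depth=1
After op 9 (delete): buf='onexyz' undo_depth=7 redo_depth=0
After op 10 (type): buf='onexyzgo' undo_depth=8 redo_depth=0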